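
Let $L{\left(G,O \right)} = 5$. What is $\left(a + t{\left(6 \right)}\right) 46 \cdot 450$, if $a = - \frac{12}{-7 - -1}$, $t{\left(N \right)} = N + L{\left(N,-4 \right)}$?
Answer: $269100$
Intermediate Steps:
$t{\left(N \right)} = 5 + N$ ($t{\left(N \right)} = N + 5 = 5 + N$)
$a = 2$ ($a = - \frac{12}{-7 + 1} = - \frac{12}{-6} = \left(-12\right) \left(- \frac{1}{6}\right) = 2$)
$\left(a + t{\left(6 \right)}\right) 46 \cdot 450 = \left(2 + \left(5 + 6\right)\right) 46 \cdot 450 = \left(2 + 11\right) 46 \cdot 450 = 13 \cdot 46 \cdot 450 = 598 \cdot 450 = 269100$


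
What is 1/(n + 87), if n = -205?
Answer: -1/118 ≈ -0.0084746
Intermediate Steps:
1/(n + 87) = 1/(-205 + 87) = 1/(-118) = -1/118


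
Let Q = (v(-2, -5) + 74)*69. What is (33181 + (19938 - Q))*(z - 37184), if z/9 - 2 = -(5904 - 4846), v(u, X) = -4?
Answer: -2254516832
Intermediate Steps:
Q = 4830 (Q = (-4 + 74)*69 = 70*69 = 4830)
z = -9504 (z = 18 + 9*(-(5904 - 4846)) = 18 + 9*(-1*1058) = 18 + 9*(-1058) = 18 - 9522 = -9504)
(33181 + (19938 - Q))*(z - 37184) = (33181 + (19938 - 1*4830))*(-9504 - 37184) = (33181 + (19938 - 4830))*(-46688) = (33181 + 15108)*(-46688) = 48289*(-46688) = -2254516832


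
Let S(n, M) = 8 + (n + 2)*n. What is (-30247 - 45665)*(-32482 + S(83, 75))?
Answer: 1929607128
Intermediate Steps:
S(n, M) = 8 + n*(2 + n) (S(n, M) = 8 + (2 + n)*n = 8 + n*(2 + n))
(-30247 - 45665)*(-32482 + S(83, 75)) = (-30247 - 45665)*(-32482 + (8 + 83² + 2*83)) = -75912*(-32482 + (8 + 6889 + 166)) = -75912*(-32482 + 7063) = -75912*(-25419) = 1929607128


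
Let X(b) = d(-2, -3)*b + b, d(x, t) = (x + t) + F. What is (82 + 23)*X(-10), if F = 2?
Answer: 2100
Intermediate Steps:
d(x, t) = 2 + t + x (d(x, t) = (x + t) + 2 = (t + x) + 2 = 2 + t + x)
X(b) = -2*b (X(b) = (2 - 3 - 2)*b + b = -3*b + b = -2*b)
(82 + 23)*X(-10) = (82 + 23)*(-2*(-10)) = 105*20 = 2100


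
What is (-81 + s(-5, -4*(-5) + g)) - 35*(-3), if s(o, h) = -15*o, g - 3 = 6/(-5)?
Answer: 99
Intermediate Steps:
g = 9/5 (g = 3 + 6/(-5) = 3 + 6*(-⅕) = 3 - 6/5 = 9/5 ≈ 1.8000)
(-81 + s(-5, -4*(-5) + g)) - 35*(-3) = (-81 - 15*(-5)) - 35*(-3) = (-81 + 75) + 105 = -6 + 105 = 99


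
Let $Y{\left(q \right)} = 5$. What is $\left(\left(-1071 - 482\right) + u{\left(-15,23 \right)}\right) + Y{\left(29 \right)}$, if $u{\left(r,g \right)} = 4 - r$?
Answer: $-1529$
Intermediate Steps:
$\left(\left(-1071 - 482\right) + u{\left(-15,23 \right)}\right) + Y{\left(29 \right)} = \left(\left(-1071 - 482\right) + \left(4 - -15\right)\right) + 5 = \left(\left(-1071 - 482\right) + \left(4 + 15\right)\right) + 5 = \left(-1553 + 19\right) + 5 = -1534 + 5 = -1529$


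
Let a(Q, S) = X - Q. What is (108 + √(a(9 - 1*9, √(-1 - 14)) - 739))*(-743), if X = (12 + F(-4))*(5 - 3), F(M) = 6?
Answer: -80244 - 743*I*√703 ≈ -80244.0 - 19700.0*I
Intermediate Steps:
X = 36 (X = (12 + 6)*(5 - 3) = 18*2 = 36)
a(Q, S) = 36 - Q
(108 + √(a(9 - 1*9, √(-1 - 14)) - 739))*(-743) = (108 + √((36 - (9 - 1*9)) - 739))*(-743) = (108 + √((36 - (9 - 9)) - 739))*(-743) = (108 + √((36 - 1*0) - 739))*(-743) = (108 + √((36 + 0) - 739))*(-743) = (108 + √(36 - 739))*(-743) = (108 + √(-703))*(-743) = (108 + I*√703)*(-743) = -80244 - 743*I*√703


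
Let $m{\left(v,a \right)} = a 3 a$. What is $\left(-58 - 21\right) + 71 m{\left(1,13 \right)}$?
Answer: $35918$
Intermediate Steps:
$m{\left(v,a \right)} = 3 a^{2}$ ($m{\left(v,a \right)} = 3 a a = 3 a^{2}$)
$\left(-58 - 21\right) + 71 m{\left(1,13 \right)} = \left(-58 - 21\right) + 71 \cdot 3 \cdot 13^{2} = -79 + 71 \cdot 3 \cdot 169 = -79 + 71 \cdot 507 = -79 + 35997 = 35918$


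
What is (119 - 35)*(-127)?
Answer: -10668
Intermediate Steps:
(119 - 35)*(-127) = 84*(-127) = -10668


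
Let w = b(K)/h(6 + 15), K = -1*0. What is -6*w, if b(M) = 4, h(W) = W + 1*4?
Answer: -24/25 ≈ -0.96000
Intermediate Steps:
h(W) = 4 + W (h(W) = W + 4 = 4 + W)
K = 0
w = 4/25 (w = 4/(4 + (6 + 15)) = 4/(4 + 21) = 4/25 ≈ 0.16000)
-6*w = -6*4/25 = -24/25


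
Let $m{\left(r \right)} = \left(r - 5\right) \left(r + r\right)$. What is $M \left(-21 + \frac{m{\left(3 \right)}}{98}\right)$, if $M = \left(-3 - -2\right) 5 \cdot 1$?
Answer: $\frac{5175}{49} \approx 105.61$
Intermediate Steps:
$M = -5$ ($M = \left(-3 + 2\right) 5 \cdot 1 = \left(-1\right) 5 \cdot 1 = \left(-5\right) 1 = -5$)
$m{\left(r \right)} = 2 r \left(-5 + r\right)$ ($m{\left(r \right)} = \left(-5 + r\right) 2 r = 2 r \left(-5 + r\right)$)
$M \left(-21 + \frac{m{\left(3 \right)}}{98}\right) = - 5 \left(-21 + \frac{2 \cdot 3 \left(-5 + 3\right)}{98}\right) = - 5 \left(-21 + 2 \cdot 3 \left(-2\right) \frac{1}{98}\right) = - 5 \left(-21 - \frac{6}{49}\right) = \left(-5\right) \left(- \frac{1035}{49}\right) = \frac{5175}{49}$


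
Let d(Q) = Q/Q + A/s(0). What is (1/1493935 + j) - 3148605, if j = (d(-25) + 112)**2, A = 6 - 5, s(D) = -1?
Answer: -4685071290034/1493935 ≈ -3.1361e+6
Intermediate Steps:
A = 1
d(Q) = 0 (d(Q) = Q/Q + 1/(-1) = 1 + 1*(-1) = 1 - 1 = 0)
j = 12544 (j = (0 + 112)**2 = 112**2 = 12544)
(1/1493935 + j) - 3148605 = (1/1493935 + 12544) - 3148605 = 18739920641/1493935 - 3148605 = -4685071290034/1493935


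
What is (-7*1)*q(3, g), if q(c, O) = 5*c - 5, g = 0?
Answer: -70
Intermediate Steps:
q(c, O) = -5 + 5*c
(-7*1)*q(3, g) = (-7*1)*(-5 + 5*3) = -7*(-5 + 15) = -7*10 = -70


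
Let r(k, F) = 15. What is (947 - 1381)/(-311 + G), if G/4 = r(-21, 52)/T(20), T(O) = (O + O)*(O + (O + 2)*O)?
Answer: 399280/286117 ≈ 1.3955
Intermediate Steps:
T(O) = 2*O*(O + O*(2 + O)) (T(O) = (2*O)*(O + (2 + O)*O) = (2*O)*(O + O*(2 + O)) = 2*O*(O + O*(2 + O)))
G = 3/920 (G = 4*(15/((2*20²*(3 + 20)))) = 4*(15/((2*400*23))) = 4*(15/18400) = 4*(15*(1/18400)) = 4*(3/3680) = 3/920 ≈ 0.0032609)
(947 - 1381)/(-311 + G) = (947 - 1381)/(-311 + 3/920) = -434/(-286117/920) = -434*(-920/286117) = 399280/286117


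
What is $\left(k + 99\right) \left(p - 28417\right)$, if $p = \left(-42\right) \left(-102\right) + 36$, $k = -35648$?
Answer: $856624253$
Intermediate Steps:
$p = 4320$ ($p = 4284 + 36 = 4320$)
$\left(k + 99\right) \left(p - 28417\right) = \left(-35648 + 99\right) \left(4320 - 28417\right) = \left(-35549\right) \left(-24097\right) = 856624253$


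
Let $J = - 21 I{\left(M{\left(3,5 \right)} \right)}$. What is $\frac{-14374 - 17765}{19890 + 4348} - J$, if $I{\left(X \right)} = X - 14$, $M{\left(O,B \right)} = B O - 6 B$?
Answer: $- \frac{14793081}{24238} \approx -610.33$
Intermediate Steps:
$M{\left(O,B \right)} = - 6 B + B O$
$I{\left(X \right)} = -14 + X$
$J = 609$ ($J = - 21 \left(-14 + 5 \left(-6 + 3\right)\right) = - 21 \left(-14 + 5 \left(-3\right)\right) = - 21 \left(-14 - 15\right) = \left(-21\right) \left(-29\right) = 609$)
$\frac{-14374 - 17765}{19890 + 4348} - J = \frac{-14374 - 17765}{19890 + 4348} - 609 = - \frac{32139}{24238} - 609 = - \frac{14793081}{24238}$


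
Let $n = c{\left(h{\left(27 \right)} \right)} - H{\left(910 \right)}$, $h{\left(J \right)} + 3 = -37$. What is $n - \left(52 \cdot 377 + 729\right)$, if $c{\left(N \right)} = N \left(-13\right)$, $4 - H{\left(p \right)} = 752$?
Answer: $-19065$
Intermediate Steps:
$H{\left(p \right)} = -748$ ($H{\left(p \right)} = 4 - 752 = -748$)
$h{\left(J \right)} = -40$ ($h{\left(J \right)} = -3 - 37 = -40$)
$c{\left(N \right)} = - 13 N$
$n = 1268$ ($n = \left(-13\right) \left(-40\right) - -748 = 520 + 748 = 1268$)
$n - \left(52 \cdot 377 + 729\right) = 1268 - \left(52 \cdot 377 + 729\right) = 1268 - \left(19604 + 729\right) = 1268 - 20333 = -19065$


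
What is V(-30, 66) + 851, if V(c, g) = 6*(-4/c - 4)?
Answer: 4139/5 ≈ 827.80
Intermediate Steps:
V(c, g) = -24 - 24/c (V(c, g) = 6*(-4 - 4/c) = -24 - 24/c)
V(-30, 66) + 851 = (-24 - 24/(-30)) + 851 = (-24 - 24*(-1/30)) + 851 = (-24 + ⅘) + 851 = -116/5 + 851 = 4139/5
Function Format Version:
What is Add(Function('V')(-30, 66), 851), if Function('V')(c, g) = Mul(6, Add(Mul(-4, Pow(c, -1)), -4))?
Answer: Rational(4139, 5) ≈ 827.80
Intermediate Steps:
Function('V')(c, g) = Add(-24, Mul(-24, Pow(c, -1))) (Function('V')(c, g) = Mul(6, Add(-4, Mul(-4, Pow(c, -1)))) = Add(-24, Mul(-24, Pow(c, -1))))
Add(Function('V')(-30, 66), 851) = Add(Add(-24, Mul(-24, Pow(-30, -1))), 851) = Add(Add(-24, Mul(-24, Rational(-1, 30))), 851) = Add(Add(-24, Rational(4, 5)), 851) = Add(Rational(-116, 5), 851) = Rational(4139, 5)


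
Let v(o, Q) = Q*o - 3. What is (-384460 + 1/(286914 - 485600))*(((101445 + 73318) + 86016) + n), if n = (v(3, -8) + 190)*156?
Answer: -21862442466095127/198686 ≈ -1.1004e+11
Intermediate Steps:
v(o, Q) = -3 + Q*o
n = 25428 (n = ((-3 - 8*3) + 190)*156 = ((-3 - 24) + 190)*156 = (-27 + 190)*156 = 163*156 = 25428)
(-384460 + 1/(286914 - 485600))*(((101445 + 73318) + 86016) + n) = (-384460 + 1/(286914 - 485600))*(((101445 + 73318) + 86016) + 25428) = (-384460 + 1/(-198686))*((174763 + 86016) + 25428) = (-384460 - 1/198686)*(260779 + 25428) = -76386819561/198686*286207 = -21862442466095127/198686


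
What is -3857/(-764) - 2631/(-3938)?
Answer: 8599475/1504316 ≈ 5.7165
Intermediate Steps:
-3857/(-764) - 2631/(-3938) = -3857*(-1/764) - 2631*(-1/3938) = 3857/764 + 2631/3938 = 8599475/1504316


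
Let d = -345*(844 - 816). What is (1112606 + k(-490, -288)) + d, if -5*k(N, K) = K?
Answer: 5515018/5 ≈ 1.1030e+6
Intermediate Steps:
d = -9660 (d = -345*28 = -9660)
k(N, K) = -K/5
(1112606 + k(-490, -288)) + d = (1112606 - 1/5*(-288)) - 9660 = (1112606 + 288/5) - 9660 = 5563318/5 - 9660 = 5515018/5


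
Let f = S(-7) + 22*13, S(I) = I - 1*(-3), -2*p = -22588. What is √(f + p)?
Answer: 2*√2894 ≈ 107.59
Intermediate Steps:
p = 11294 (p = -½*(-22588) = 11294)
S(I) = 3 + I (S(I) = I + 3 = 3 + I)
f = 282 (f = (3 - 7) + 22*13 = -4 + 286 = 282)
√(f + p) = √(282 + 11294) = √11576 = 2*√2894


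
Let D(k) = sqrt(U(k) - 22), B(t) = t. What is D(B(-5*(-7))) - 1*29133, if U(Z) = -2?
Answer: -29133 + 2*I*sqrt(6) ≈ -29133.0 + 4.899*I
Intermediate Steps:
D(k) = 2*I*sqrt(6) (D(k) = sqrt(-2 - 22) = sqrt(-24) = 2*I*sqrt(6))
D(B(-5*(-7))) - 1*29133 = 2*I*sqrt(6) - 1*29133 = 2*I*sqrt(6) - 29133 = -29133 + 2*I*sqrt(6)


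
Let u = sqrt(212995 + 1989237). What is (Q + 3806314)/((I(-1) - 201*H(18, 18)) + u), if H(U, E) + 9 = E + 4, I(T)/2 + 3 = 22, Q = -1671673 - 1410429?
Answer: -621615300/1476131 - 482808*sqrt(550558)/1476131 ≈ -663.80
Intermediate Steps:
Q = -3082102
I(T) = 38 (I(T) = -6 + 2*22 = -6 + 44 = 38)
H(U, E) = -5 + E (H(U, E) = -9 + (E + 4) = -9 + (4 + E) = -5 + E)
u = 2*sqrt(550558) (u = sqrt(2202232) = 2*sqrt(550558) ≈ 1484.0)
(Q + 3806314)/((I(-1) - 201*H(18, 18)) + u) = (-3082102 + 3806314)/((38 - 201*(-5 + 18)) + 2*sqrt(550558)) = 724212/((38 - 201*13) + 2*sqrt(550558)) = 724212/((38 - 2613) + 2*sqrt(550558)) = 724212/(-2575 + 2*sqrt(550558))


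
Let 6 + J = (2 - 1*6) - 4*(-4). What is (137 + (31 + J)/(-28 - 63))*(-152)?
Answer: -1889360/91 ≈ -20762.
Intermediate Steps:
J = 6 (J = -6 + ((2 - 1*6) - 4*(-4)) = -6 + ((2 - 6) + 16) = -6 + (-4 + 16) = -6 + 12 = 6)
(137 + (31 + J)/(-28 - 63))*(-152) = (137 + (31 + 6)/(-28 - 63))*(-152) = (137 + 37/(-91))*(-152) = (137 + 37*(-1/91))*(-152) = (137 - 37/91)*(-152) = (12430/91)*(-152) = -1889360/91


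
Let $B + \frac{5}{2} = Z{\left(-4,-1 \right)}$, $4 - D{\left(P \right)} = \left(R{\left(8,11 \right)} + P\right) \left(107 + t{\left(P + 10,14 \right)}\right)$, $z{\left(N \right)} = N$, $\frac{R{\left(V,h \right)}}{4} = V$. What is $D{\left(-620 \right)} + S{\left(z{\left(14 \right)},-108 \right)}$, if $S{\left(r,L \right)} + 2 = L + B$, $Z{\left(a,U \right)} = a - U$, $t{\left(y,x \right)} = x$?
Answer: $\frac{142073}{2} \approx 71037.0$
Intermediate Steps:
$R{\left(V,h \right)} = 4 V$
$D{\left(P \right)} = -3868 - 121 P$ ($D{\left(P \right)} = 4 - \left(4 \cdot 8 + P\right) \left(107 + 14\right) = 4 - \left(32 + P\right) 121 = 4 - \left(3872 + 121 P\right) = -3868 - 121 P$)
$B = - \frac{11}{2}$ ($B = - \frac{5}{2} - 3 = - \frac{11}{2} \approx -5.5$)
$S{\left(r,L \right)} = - \frac{15}{2} + L$ ($S{\left(r,L \right)} = -2 + \left(L - \frac{11}{2}\right) = -2 + \left(- \frac{11}{2} + L\right) = - \frac{15}{2} + L$)
$D{\left(-620 \right)} + S{\left(z{\left(14 \right)},-108 \right)} = \left(-3868 - -75020\right) - \frac{231}{2} = \left(-3868 + 75020\right) - \frac{231}{2} = 71152 - \frac{231}{2} = \frac{142073}{2}$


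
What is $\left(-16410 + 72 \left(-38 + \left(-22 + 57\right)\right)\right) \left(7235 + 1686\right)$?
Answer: $-148320546$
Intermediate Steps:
$\left(-16410 + 72 \left(-38 + \left(-22 + 57\right)\right)\right) \left(7235 + 1686\right) = \left(-16410 + 72 \left(-38 + 35\right)\right) 8921 = \left(-16410 + 72 \left(-3\right)\right) 8921 = \left(-16410 - 216\right) 8921 = \left(-16626\right) 8921 = -148320546$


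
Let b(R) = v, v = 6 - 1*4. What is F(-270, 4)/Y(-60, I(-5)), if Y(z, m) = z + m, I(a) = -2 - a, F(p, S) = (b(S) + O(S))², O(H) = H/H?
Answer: -3/19 ≈ -0.15789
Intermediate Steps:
v = 2 (v = 6 - 4 = 2)
b(R) = 2
O(H) = 1
F(p, S) = 9 (F(p, S) = (2 + 1)² = 3² = 9)
Y(z, m) = m + z
F(-270, 4)/Y(-60, I(-5)) = 9/((-2 - 1*(-5)) - 60) = 9/((-2 + 5) - 60) = 9/(3 - 60) = 9/(-57) = 9*(-1/57) = -3/19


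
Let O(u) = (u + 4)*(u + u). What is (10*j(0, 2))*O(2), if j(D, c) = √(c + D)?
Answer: 240*√2 ≈ 339.41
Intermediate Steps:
O(u) = 2*u*(4 + u) (O(u) = (4 + u)*(2*u) = 2*u*(4 + u))
j(D, c) = √(D + c)
(10*j(0, 2))*O(2) = (10*√(0 + 2))*(2*2*(4 + 2)) = (10*√2)*(2*2*6) = (10*√2)*24 = 240*√2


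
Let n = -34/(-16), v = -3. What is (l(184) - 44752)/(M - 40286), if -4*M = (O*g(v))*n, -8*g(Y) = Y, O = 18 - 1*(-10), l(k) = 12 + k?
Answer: 2851584/2578661 ≈ 1.1058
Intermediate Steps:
O = 28 (O = 18 + 10 = 28)
g(Y) = -Y/8
n = 17/8 (n = -34*(-1/16) = 17/8 ≈ 2.1250)
M = -357/64 (M = -28*(-⅛*(-3))*17/(4*8) = -28*(3/8)*17/(4*8) = -21*17/(8*8) = -¼*357/16 = -357/64 ≈ -5.5781)
(l(184) - 44752)/(M - 40286) = ((12 + 184) - 44752)/(-357/64 - 40286) = (196 - 44752)/(-2578661/64) = -44556*(-64/2578661) = 2851584/2578661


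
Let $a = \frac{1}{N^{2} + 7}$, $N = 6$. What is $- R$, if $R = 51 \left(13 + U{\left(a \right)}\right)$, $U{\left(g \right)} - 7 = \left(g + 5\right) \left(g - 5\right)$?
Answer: $\frac{471444}{1849} \approx 254.97$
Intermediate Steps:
$a = \frac{1}{43}$ ($a = \frac{1}{6^{2} + 7} = \frac{1}{36 + 7} = \frac{1}{43} \approx 0.023256$)
$U{\left(g \right)} = 7 + \left(-5 + g\right) \left(5 + g\right)$ ($U{\left(g \right)} = 7 + \left(g + 5\right) \left(g - 5\right) = 7 + \left(5 + g\right) \left(-5 + g\right) = 7 + \left(-5 + g\right) \left(5 + g\right)$)
$R = - \frac{471444}{1849}$ ($R = 51 \left(13 - \left(18 - \left(\frac{1}{43}\right)^{2}\right)\right) = 51 \left(13 + \left(-18 + \frac{1}{1849}\right)\right) = 51 \left(13 - \frac{33281}{1849}\right) = 51 \left(- \frac{9244}{1849}\right) = - \frac{471444}{1849} \approx -254.97$)
$- R = \left(-1\right) \left(- \frac{471444}{1849}\right) = \frac{471444}{1849}$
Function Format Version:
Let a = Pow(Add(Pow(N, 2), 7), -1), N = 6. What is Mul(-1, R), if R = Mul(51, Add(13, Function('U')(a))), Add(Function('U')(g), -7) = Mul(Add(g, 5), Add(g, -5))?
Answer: Rational(471444, 1849) ≈ 254.97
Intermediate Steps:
a = Rational(1, 43) (a = Pow(Add(Pow(6, 2), 7), -1) = Pow(Add(36, 7), -1) = Pow(43, -1) = Rational(1, 43) ≈ 0.023256)
Function('U')(g) = Add(7, Mul(Add(-5, g), Add(5, g))) (Function('U')(g) = Add(7, Mul(Add(g, 5), Add(g, -5))) = Add(7, Mul(Add(5, g), Add(-5, g))) = Add(7, Mul(Add(-5, g), Add(5, g))))
R = Rational(-471444, 1849) (R = Mul(51, Add(13, Add(-18, Pow(Rational(1, 43), 2)))) = Mul(51, Add(13, Add(-18, Rational(1, 1849)))) = Mul(51, Add(13, Rational(-33281, 1849))) = Mul(51, Rational(-9244, 1849)) = Rational(-471444, 1849) ≈ -254.97)
Mul(-1, R) = Mul(-1, Rational(-471444, 1849)) = Rational(471444, 1849)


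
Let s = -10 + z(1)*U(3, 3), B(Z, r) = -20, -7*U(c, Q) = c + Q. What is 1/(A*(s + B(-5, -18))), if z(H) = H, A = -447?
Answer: 7/96552 ≈ 7.2500e-5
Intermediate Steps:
U(c, Q) = -Q/7 - c/7 (U(c, Q) = -(c + Q)/7 = -(Q + c)/7 = -Q/7 - c/7)
s = -76/7 (s = -10 + 1*(-1/7*3 - 1/7*3) = -10 + 1*(-3/7 - 3/7) = -10 + 1*(-6/7) = -10 - 6/7 = -76/7 ≈ -10.857)
1/(A*(s + B(-5, -18))) = 1/(-447*(-76/7 - 20)) = 1/(-447*(-216/7)) = 1/(96552/7) = 7/96552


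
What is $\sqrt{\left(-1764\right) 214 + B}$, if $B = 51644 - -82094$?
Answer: $i \sqrt{243758} \approx 493.72 i$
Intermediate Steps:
$B = 133738$ ($B = 51644 + 82094 = 133738$)
$\sqrt{\left(-1764\right) 214 + B} = \sqrt{\left(-1764\right) 214 + 133738} = \sqrt{-377496 + 133738} = \sqrt{-243758} = i \sqrt{243758}$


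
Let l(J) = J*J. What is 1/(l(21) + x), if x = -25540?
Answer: -1/25099 ≈ -3.9842e-5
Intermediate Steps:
l(J) = J²
1/(l(21) + x) = 1/(21² - 25540) = 1/(441 - 25540) = 1/(-25099) = -1/25099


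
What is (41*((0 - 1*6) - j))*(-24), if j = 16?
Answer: 21648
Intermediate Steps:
(41*((0 - 1*6) - j))*(-24) = (41*((0 - 1*6) - 1*16))*(-24) = (41*((0 - 6) - 16))*(-24) = (41*(-6 - 16))*(-24) = (41*(-22))*(-24) = -902*(-24) = 21648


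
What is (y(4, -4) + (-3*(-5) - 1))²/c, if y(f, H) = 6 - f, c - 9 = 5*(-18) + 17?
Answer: -4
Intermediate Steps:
c = -64 (c = 9 + (5*(-18) + 17) = 9 + (-90 + 17) = 9 - 73 = -64)
(y(4, -4) + (-3*(-5) - 1))²/c = ((6 - 1*4) + (-3*(-5) - 1))²/(-64) = ((6 - 4) + (15 - 1))²*(-1/64) = (2 + 14)²*(-1/64) = 16²*(-1/64) = 256*(-1/64) = -4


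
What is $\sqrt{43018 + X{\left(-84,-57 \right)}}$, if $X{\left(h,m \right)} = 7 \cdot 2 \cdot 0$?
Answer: $\sqrt{43018} \approx 207.41$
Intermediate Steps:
$X{\left(h,m \right)} = 0$ ($X{\left(h,m \right)} = 14 \cdot 0 = 0$)
$\sqrt{43018 + X{\left(-84,-57 \right)}} = \sqrt{43018 + 0} = \sqrt{43018}$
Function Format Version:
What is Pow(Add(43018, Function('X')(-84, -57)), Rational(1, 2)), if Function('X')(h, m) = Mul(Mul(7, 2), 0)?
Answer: Pow(43018, Rational(1, 2)) ≈ 207.41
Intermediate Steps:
Function('X')(h, m) = 0 (Function('X')(h, m) = Mul(14, 0) = 0)
Pow(Add(43018, Function('X')(-84, -57)), Rational(1, 2)) = Pow(Add(43018, 0), Rational(1, 2)) = Pow(43018, Rational(1, 2))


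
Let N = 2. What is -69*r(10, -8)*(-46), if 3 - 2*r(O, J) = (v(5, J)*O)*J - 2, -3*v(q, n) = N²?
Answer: -161345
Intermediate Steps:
v(q, n) = -4/3 (v(q, n) = -⅓*2² = -⅓*4 = -4/3)
r(O, J) = 5/2 + 2*J*O/3 (r(O, J) = 3/2 - ((-4*O/3)*J - 2)/2 = 3/2 - (-4*J*O/3 - 2)/2 = 3/2 - (-2 - 4*J*O/3)/2 = 3/2 + (1 + 2*J*O/3) = 5/2 + 2*J*O/3)
-69*r(10, -8)*(-46) = -69*(5/2 + (⅔)*(-8)*10)*(-46) = -69*(5/2 - 160/3)*(-46) = -69*(-305/6)*(-46) = (7015/2)*(-46) = -161345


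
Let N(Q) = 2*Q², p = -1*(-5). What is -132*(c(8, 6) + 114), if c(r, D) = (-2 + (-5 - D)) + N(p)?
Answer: -19932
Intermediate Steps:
p = 5
c(r, D) = 43 - D (c(r, D) = (-2 + (-5 - D)) + 2*5² = (-7 - D) + 2*25 = (-7 - D) + 50 = 43 - D)
-132*(c(8, 6) + 114) = -132*((43 - 1*6) + 114) = -132*((43 - 6) + 114) = -132*(37 + 114) = -132*151 = -19932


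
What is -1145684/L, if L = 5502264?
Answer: -286421/1375566 ≈ -0.20822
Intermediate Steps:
-1145684/L = -1145684/5502264 = -1145684*1/5502264 = -286421/1375566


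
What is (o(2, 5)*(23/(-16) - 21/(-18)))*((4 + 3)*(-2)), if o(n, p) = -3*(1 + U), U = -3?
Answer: 91/4 ≈ 22.750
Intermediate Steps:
o(n, p) = 6 (o(n, p) = -3*(1 - 3) = -3*(-2) = 6)
(o(2, 5)*(23/(-16) - 21/(-18)))*((4 + 3)*(-2)) = (6*(23/(-16) - 21/(-18)))*((4 + 3)*(-2)) = (6*(23*(-1/16) - 21*(-1/18)))*(7*(-2)) = (6*(-23/16 + 7/6))*(-14) = (6*(-13/48))*(-14) = -13/8*(-14) = 91/4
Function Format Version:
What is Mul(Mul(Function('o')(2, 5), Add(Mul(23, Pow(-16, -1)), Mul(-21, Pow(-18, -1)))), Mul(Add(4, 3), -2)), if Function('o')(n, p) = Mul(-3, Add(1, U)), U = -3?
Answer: Rational(91, 4) ≈ 22.750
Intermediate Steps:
Function('o')(n, p) = 6 (Function('o')(n, p) = Mul(-3, Add(1, -3)) = Mul(-3, -2) = 6)
Mul(Mul(Function('o')(2, 5), Add(Mul(23, Pow(-16, -1)), Mul(-21, Pow(-18, -1)))), Mul(Add(4, 3), -2)) = Mul(Mul(6, Add(Mul(23, Pow(-16, -1)), Mul(-21, Pow(-18, -1)))), Mul(Add(4, 3), -2)) = Mul(Mul(6, Add(Mul(23, Rational(-1, 16)), Mul(-21, Rational(-1, 18)))), Mul(7, -2)) = Mul(Mul(6, Add(Rational(-23, 16), Rational(7, 6))), -14) = Mul(Mul(6, Rational(-13, 48)), -14) = Mul(Rational(-13, 8), -14) = Rational(91, 4)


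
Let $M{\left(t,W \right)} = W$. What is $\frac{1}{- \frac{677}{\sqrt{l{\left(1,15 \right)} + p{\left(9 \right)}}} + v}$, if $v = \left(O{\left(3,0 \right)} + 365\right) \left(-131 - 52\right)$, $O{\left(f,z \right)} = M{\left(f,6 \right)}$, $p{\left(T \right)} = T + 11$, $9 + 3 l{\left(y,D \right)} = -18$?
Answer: $- \frac{746823}{50703595610} + \frac{677 \sqrt{11}}{50703595610} \approx -1.4685 \cdot 10^{-5}$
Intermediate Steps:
$l{\left(y,D \right)} = -9$ ($l{\left(y,D \right)} = -3 + \frac{1}{3} \left(-18\right) = -3 - 6 = -9$)
$p{\left(T \right)} = 11 + T$
$O{\left(f,z \right)} = 6$
$v = -67893$ ($v = \left(6 + 365\right) \left(-131 - 52\right) = 371 \left(-183\right) = -67893$)
$\frac{1}{- \frac{677}{\sqrt{l{\left(1,15 \right)} + p{\left(9 \right)}}} + v} = \frac{1}{- \frac{677}{\sqrt{-9 + \left(11 + 9\right)}} - 67893} = \frac{1}{- \frac{677}{\sqrt{-9 + 20}} - 67893} = \frac{1}{- \frac{677}{\sqrt{11}} - 67893} = \frac{1}{- 677 \frac{\sqrt{11}}{11} - 67893} = \frac{1}{- \frac{677 \sqrt{11}}{11} - 67893} = \frac{1}{-67893 - \frac{677 \sqrt{11}}{11}}$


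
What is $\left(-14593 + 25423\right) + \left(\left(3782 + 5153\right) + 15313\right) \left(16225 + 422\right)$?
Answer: $403667286$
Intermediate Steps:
$\left(-14593 + 25423\right) + \left(\left(3782 + 5153\right) + 15313\right) \left(16225 + 422\right) = 10830 + \left(8935 + 15313\right) 16647 = 10830 + 24248 \cdot 16647 = 10830 + 403656456 = 403667286$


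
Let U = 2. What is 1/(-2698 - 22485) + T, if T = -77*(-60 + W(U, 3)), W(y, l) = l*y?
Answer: 104710913/25183 ≈ 4158.0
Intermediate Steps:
T = 4158 (T = -77*(-60 + 3*2) = -77*(-60 + 6) = -77*(-54) = 4158)
1/(-2698 - 22485) + T = 1/(-2698 - 22485) + 4158 = 1/(-25183) + 4158 = -1/25183 + 4158 = 104710913/25183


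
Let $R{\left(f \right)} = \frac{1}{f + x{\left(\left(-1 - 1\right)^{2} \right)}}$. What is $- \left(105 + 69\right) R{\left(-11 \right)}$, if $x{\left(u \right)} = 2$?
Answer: $\frac{58}{3} \approx 19.333$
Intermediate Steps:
$R{\left(f \right)} = \frac{1}{2 + f}$ ($R{\left(f \right)} = \frac{1}{f + 2} = \frac{1}{2 + f}$)
$- \left(105 + 69\right) R{\left(-11 \right)} = - \frac{105 + 69}{2 - 11} = - \frac{174}{-9} = - \frac{174 \left(-1\right)}{9} = \left(-1\right) \left(- \frac{58}{3}\right) = \frac{58}{3}$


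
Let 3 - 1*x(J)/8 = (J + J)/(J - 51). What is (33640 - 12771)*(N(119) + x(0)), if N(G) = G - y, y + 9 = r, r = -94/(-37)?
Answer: 115405570/37 ≈ 3.1191e+6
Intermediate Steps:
r = 94/37 (r = -94*(-1/37) = 94/37 ≈ 2.5405)
y = -239/37 (y = -9 + 94/37 = -239/37 ≈ -6.4595)
x(J) = 24 - 16*J/(-51 + J) (x(J) = 24 - 8*(J + J)/(J - 51) = 24 - 8*2*J/(-51 + J) = 24 - 16*J/(-51 + J))
N(G) = 239/37 + G (N(G) = G - 1*(-239/37) = G + 239/37 = 239/37 + G)
(33640 - 12771)*(N(119) + x(0)) = (33640 - 12771)*((239/37 + 119) + 8*(-153 + 0)/(-51 + 0)) = 20869*(4642/37 + 8*(-153)/(-51)) = 20869*(4642/37 + 8*(-1/51)*(-153)) = 20869*(4642/37 + 24) = 20869*(5530/37) = 115405570/37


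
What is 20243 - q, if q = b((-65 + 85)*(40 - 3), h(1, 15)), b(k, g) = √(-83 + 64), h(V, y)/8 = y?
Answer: 20243 - I*√19 ≈ 20243.0 - 4.3589*I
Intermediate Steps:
h(V, y) = 8*y
b(k, g) = I*√19 (b(k, g) = √(-19) = I*√19)
q = I*√19 ≈ 4.3589*I
20243 - q = 20243 - I*√19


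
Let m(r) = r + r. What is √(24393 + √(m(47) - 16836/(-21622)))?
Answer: √(2850998248353 + 21622*√2769378193)/10811 ≈ 156.21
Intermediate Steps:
m(r) = 2*r
√(24393 + √(m(47) - 16836/(-21622))) = √(24393 + √(2*47 - 16836/(-21622))) = √(24393 + √(94 - 16836*(-1/21622))) = √(24393 + √(94 + 8418/10811)) = √(24393 + √(1024652/10811)) = √(24393 + 2*√2769378193/10811)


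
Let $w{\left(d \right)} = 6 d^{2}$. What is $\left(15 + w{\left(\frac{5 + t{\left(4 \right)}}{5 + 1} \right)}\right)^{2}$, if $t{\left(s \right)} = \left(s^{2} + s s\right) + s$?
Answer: $\frac{3136441}{36} \approx 87123.0$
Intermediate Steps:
$t{\left(s \right)} = s + 2 s^{2}$ ($t{\left(s \right)} = \left(s^{2} + s^{2}\right) + s = 2 s^{2} + s = s + 2 s^{2}$)
$\left(15 + w{\left(\frac{5 + t{\left(4 \right)}}{5 + 1} \right)}\right)^{2} = \left(15 + 6 \left(\frac{5 + 4 \left(1 + 2 \cdot 4\right)}{5 + 1}\right)^{2}\right)^{2} = \left(15 + 6 \left(\frac{5 + 4 \left(1 + 8\right)}{6}\right)^{2}\right)^{2} = \left(15 + 6 \left(\left(5 + 4 \cdot 9\right) \frac{1}{6}\right)^{2}\right)^{2} = \left(15 + 6 \left(\left(5 + 36\right) \frac{1}{6}\right)^{2}\right)^{2} = \left(15 + 6 \left(41 \cdot \frac{1}{6}\right)^{2}\right)^{2} = \left(15 + 6 \left(\frac{41}{6}\right)^{2}\right)^{2} = \left(15 + 6 \cdot \frac{1681}{36}\right)^{2} = \left(15 + \frac{1681}{6}\right)^{2} = \left(\frac{1771}{6}\right)^{2} = \frac{3136441}{36}$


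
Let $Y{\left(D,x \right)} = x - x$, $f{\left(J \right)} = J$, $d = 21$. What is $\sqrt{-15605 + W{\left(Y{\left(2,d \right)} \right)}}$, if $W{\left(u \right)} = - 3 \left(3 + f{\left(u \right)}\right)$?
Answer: $i \sqrt{15614} \approx 124.96 i$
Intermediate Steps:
$Y{\left(D,x \right)} = 0$
$W{\left(u \right)} = -9 - 3 u$ ($W{\left(u \right)} = - 3 \left(3 + u\right) = -9 - 3 u$)
$\sqrt{-15605 + W{\left(Y{\left(2,d \right)} \right)}} = \sqrt{-15605 - 9} = \sqrt{-15614} = i \sqrt{15614}$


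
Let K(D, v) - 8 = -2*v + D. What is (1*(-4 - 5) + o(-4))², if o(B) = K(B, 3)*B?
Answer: 1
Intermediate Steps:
K(D, v) = 8 + D - 2*v (K(D, v) = 8 + (-2*v + D) = 8 + (D - 2*v) = 8 + D - 2*v)
o(B) = B*(2 + B) (o(B) = (8 + B - 2*3)*B = (8 + B - 6)*B = (2 + B)*B = B*(2 + B))
(1*(-4 - 5) + o(-4))² = (1*(-4 - 5) - 4*(2 - 4))² = (1*(-9) - 4*(-2))² = (-9 + 8)² = (-1)² = 1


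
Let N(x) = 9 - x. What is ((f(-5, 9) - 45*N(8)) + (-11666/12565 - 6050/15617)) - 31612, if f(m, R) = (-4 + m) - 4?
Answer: -887826636646/28032515 ≈ -31671.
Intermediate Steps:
f(m, R) = -8 + m
((f(-5, 9) - 45*N(8)) + (-11666/12565 - 6050/15617)) - 31612 = (((-8 - 5) - 45*(9 - 1*8)) + (-11666/12565 - 6050/15617)) - 31612 = ((-13 - 45*(9 - 8)) + (-11666*1/12565 - 6050*1/15617)) - 31612 = ((-13 - 45*1) + (-11666/12565 - 6050/15617)) - 31612 = ((-13 - 45) - 36886596/28032515) - 31612 = (-58 - 36886596/28032515) - 31612 = -1662772466/28032515 - 31612 = -887826636646/28032515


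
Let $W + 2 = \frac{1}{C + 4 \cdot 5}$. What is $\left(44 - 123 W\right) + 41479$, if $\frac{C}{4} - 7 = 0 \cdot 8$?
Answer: $\frac{668263}{16} \approx 41766.0$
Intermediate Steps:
$C = 28$ ($C = 28 + 4 \cdot 0 \cdot 8 = 28 + 4 \cdot 0 = 28 + 0 = 28$)
$W = - \frac{95}{48}$ ($W = -2 + \frac{1}{28 + 4 \cdot 5} = -2 + \frac{1}{28 + 20} = -2 + \frac{1}{48} = - \frac{95}{48} \approx -1.9792$)
$\left(44 - 123 W\right) + 41479 = \left(44 - - \frac{3895}{16}\right) + 41479 = \left(44 + \frac{3895}{16}\right) + 41479 = \frac{4599}{16} + 41479 = \frac{668263}{16}$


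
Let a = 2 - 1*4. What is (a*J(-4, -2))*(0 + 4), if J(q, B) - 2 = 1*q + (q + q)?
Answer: 80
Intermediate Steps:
a = -2 (a = 2 - 4 = -2)
J(q, B) = 2 + 3*q (J(q, B) = 2 + (1*q + (q + q)) = 2 + (q + 2*q) = 2 + 3*q)
(a*J(-4, -2))*(0 + 4) = (-2*(2 + 3*(-4)))*(0 + 4) = -2*(2 - 12)*4 = -2*(-10)*4 = 20*4 = 80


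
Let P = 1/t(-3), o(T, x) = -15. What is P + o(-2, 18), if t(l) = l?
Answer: -46/3 ≈ -15.333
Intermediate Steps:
P = -⅓ (P = 1/(-3) = -⅓ ≈ -0.33333)
P + o(-2, 18) = -⅓ - 15 = -46/3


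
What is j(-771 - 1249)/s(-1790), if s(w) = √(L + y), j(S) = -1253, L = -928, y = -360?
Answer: 179*I*√322/92 ≈ 34.913*I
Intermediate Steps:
s(w) = 2*I*√322 (s(w) = √(-928 - 360) = √(-1288) = 2*I*√322)
j(-771 - 1249)/s(-1790) = -1253*(-I*√322/644) = -(-179)*I*√322/92 = 179*I*√322/92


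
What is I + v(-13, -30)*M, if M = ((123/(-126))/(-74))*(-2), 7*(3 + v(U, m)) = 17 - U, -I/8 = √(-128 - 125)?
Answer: -123/3626 - 8*I*√253 ≈ -0.033922 - 127.25*I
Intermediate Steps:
I = -8*I*√253 (I = -8*√(-128 - 125) = -8*I*√253 ≈ -127.25*I)
v(U, m) = -4/7 - U/7 (v(U, m) = -3 + (17 - U)/7 = -3 + (17/7 - U/7) = -4/7 - U/7)
M = -41/1554 (M = ((123*(-1/126))*(-1/74))*(-2) = -41/42*(-1/74)*(-2) = (41/3108)*(-2) = -41/1554 ≈ -0.026384)
I + v(-13, -30)*M = -8*I*√253 + (-4/7 - ⅐*(-13))*(-41/1554) = -8*I*√253 + (-4/7 + 13/7)*(-41/1554) = -8*I*√253 + (9/7)*(-41/1554) = -8*I*√253 - 123/3626 = -123/3626 - 8*I*√253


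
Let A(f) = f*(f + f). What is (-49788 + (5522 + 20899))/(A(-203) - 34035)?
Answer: -23367/48383 ≈ -0.48296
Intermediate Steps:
A(f) = 2*f**2 (A(f) = f*(2*f) = 2*f**2)
(-49788 + (5522 + 20899))/(A(-203) - 34035) = (-49788 + (5522 + 20899))/(2*(-203)**2 - 34035) = (-49788 + 26421)/(2*41209 - 34035) = -23367/(82418 - 34035) = -23367/48383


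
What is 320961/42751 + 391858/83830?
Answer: 21829240994/1791908165 ≈ 12.182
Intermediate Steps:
320961/42751 + 391858/83830 = 320961*(1/42751) + 391858*(1/83830) = 320961/42751 + 195929/41915 = 21829240994/1791908165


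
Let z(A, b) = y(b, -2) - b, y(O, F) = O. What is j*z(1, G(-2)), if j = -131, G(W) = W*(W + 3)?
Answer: 0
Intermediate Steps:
G(W) = W*(3 + W)
z(A, b) = 0 (z(A, b) = b - b = 0)
j*z(1, G(-2)) = -131*0 = 0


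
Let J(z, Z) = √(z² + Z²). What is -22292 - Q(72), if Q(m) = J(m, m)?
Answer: -22292 - 72*√2 ≈ -22394.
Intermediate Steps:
J(z, Z) = √(Z² + z²)
Q(m) = √2*√(m²) (Q(m) = √(m² + m²) = √(2*m²) = √2*√(m²))
-22292 - Q(72) = -22292 - √2*√(72²) = -22292 - √2*√5184 = -22292 - √2*72 = -22292 - 72*√2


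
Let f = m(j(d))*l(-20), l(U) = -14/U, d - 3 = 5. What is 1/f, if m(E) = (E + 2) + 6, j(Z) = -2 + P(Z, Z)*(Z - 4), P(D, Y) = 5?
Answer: 5/91 ≈ 0.054945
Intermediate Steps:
d = 8 (d = 3 + 5 = 8)
j(Z) = -22 + 5*Z (j(Z) = -2 + 5*(Z - 4) = -2 + 5*(-4 + Z) = -2 + (-20 + 5*Z) = -22 + 5*Z)
m(E) = 8 + E (m(E) = (2 + E) + 6 = 8 + E)
f = 91/5 (f = (8 + (-22 + 5*8))*(-14/(-20)) = (8 + (-22 + 40))*(-14*(-1/20)) = (8 + 18)*(7/10) = 26*(7/10) = 91/5 ≈ 18.200)
1/f = 1/(91/5) = 5/91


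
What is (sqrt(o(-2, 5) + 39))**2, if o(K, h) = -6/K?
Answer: 42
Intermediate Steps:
(sqrt(o(-2, 5) + 39))**2 = (sqrt(-6/(-2) + 39))**2 = (sqrt(-6*(-1/2) + 39))**2 = (sqrt(3 + 39))**2 = (sqrt(42))**2 = 42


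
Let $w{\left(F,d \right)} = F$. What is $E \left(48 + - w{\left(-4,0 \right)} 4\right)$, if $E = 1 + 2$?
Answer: $192$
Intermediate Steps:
$E = 3$
$E \left(48 + - w{\left(-4,0 \right)} 4\right) = 3 \left(48 + \left(-1\right) \left(-4\right) 4\right) = 3 \left(48 + 4 \cdot 4\right) = 3 \left(48 + 16\right) = 3 \cdot 64 = 192$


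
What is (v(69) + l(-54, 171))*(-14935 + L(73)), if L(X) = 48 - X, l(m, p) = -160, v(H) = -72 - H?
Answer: 4502960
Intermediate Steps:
(v(69) + l(-54, 171))*(-14935 + L(73)) = ((-72 - 1*69) - 160)*(-14935 + (48 - 1*73)) = ((-72 - 69) - 160)*(-14935 + (48 - 73)) = (-141 - 160)*(-14935 - 25) = -301*(-14960) = 4502960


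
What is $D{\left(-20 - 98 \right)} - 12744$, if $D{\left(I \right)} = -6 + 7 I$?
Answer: $-13576$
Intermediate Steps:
$D{\left(-20 - 98 \right)} - 12744 = \left(-6 + 7 \left(-20 - 98\right)\right) - 12744 = \left(-6 + 7 \left(-118\right)\right) - 12744 = \left(-6 - 826\right) - 12744 = -832 - 12744 = -13576$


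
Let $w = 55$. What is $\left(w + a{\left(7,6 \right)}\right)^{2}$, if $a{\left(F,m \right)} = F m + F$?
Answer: $10816$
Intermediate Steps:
$a{\left(F,m \right)} = F + F m$
$\left(w + a{\left(7,6 \right)}\right)^{2} = \left(55 + 7 \left(1 + 6\right)\right)^{2} = \left(55 + 7 \cdot 7\right)^{2} = \left(55 + 49\right)^{2} = 104^{2} = 10816$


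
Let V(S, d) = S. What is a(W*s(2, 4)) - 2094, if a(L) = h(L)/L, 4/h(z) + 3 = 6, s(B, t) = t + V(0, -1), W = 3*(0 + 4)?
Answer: -75383/36 ≈ -2094.0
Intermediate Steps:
W = 12 (W = 3*4 = 12)
s(B, t) = t (s(B, t) = t + 0 = t)
h(z) = 4/3 (h(z) = 4/(-3 + 6) = 4/3)
a(L) = 4/(3*L)
a(W*s(2, 4)) - 2094 = 4/(3*((12*4))) - 2094 = (4/3)/48 - 2094 = (4/3)*(1/48) - 2094 = 1/36 - 2094 = -75383/36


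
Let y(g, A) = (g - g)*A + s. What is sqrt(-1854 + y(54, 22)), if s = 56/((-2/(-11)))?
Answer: I*sqrt(1546) ≈ 39.319*I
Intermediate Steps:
s = 308 (s = 56/((-2*(-1/11))) = 56/(2/11) = 56*(11/2) = 308)
y(g, A) = 308 (y(g, A) = (g - g)*A + 308 = 0*A + 308 = 0 + 308 = 308)
sqrt(-1854 + y(54, 22)) = sqrt(-1854 + 308) = sqrt(-1546) = I*sqrt(1546)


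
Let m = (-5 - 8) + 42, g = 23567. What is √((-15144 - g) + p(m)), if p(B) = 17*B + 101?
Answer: I*√38117 ≈ 195.24*I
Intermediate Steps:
m = 29 (m = -13 + 42 = 29)
p(B) = 101 + 17*B
√((-15144 - g) + p(m)) = √((-15144 - 1*23567) + (101 + 17*29)) = √((-15144 - 23567) + (101 + 493)) = √(-38711 + 594) = √(-38117) = I*√38117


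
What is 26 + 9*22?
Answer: 224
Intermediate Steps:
26 + 9*22 = 26 + 198 = 224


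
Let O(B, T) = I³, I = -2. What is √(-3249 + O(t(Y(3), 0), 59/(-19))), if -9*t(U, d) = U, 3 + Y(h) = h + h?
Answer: I*√3257 ≈ 57.07*I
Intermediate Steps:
Y(h) = -3 + 2*h (Y(h) = -3 + (h + h) = -3 + 2*h)
t(U, d) = -U/9
O(B, T) = -8 (O(B, T) = (-2)³ = -8)
√(-3249 + O(t(Y(3), 0), 59/(-19))) = √(-3249 - 8) = √(-3257) = I*√3257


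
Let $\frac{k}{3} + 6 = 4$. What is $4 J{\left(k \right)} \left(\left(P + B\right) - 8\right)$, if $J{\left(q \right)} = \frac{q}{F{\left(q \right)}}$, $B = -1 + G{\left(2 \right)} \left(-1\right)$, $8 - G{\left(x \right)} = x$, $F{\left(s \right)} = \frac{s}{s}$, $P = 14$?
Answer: $24$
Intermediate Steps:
$k = -6$ ($k = -18 + 3 \cdot 4 = -18 + 12 = -6$)
$F{\left(s \right)} = 1$
$G{\left(x \right)} = 8 - x$
$B = -7$ ($B = -1 + \left(8 - 2\right) \left(-1\right) = -1 + 6 \left(-1\right) = -1 - 6 = -7$)
$J{\left(q \right)} = q$ ($J{\left(q \right)} = \frac{q}{1} = q 1 = q$)
$4 J{\left(k \right)} \left(\left(P + B\right) - 8\right) = 4 \left(-6\right) \left(\left(14 - 7\right) - 8\right) = - 24 \left(7 - 8\right) = \left(-24\right) \left(-1\right) = 24$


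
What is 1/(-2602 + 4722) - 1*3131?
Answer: -6637719/2120 ≈ -3131.0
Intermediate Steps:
1/(-2602 + 4722) - 1*3131 = 1/2120 - 3131 = -6637719/2120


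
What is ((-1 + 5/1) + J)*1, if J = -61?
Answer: -57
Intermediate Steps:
((-1 + 5/1) + J)*1 = ((-1 + 5/1) - 61)*1 = ((-1 + 1*5) - 61)*1 = ((-1 + 5) - 61)*1 = (4 - 61)*1 = -57*1 = -57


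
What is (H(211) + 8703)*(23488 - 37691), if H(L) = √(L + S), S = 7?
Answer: -123608709 - 14203*√218 ≈ -1.2382e+8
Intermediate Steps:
H(L) = √(7 + L) (H(L) = √(L + 7) = √(7 + L))
(H(211) + 8703)*(23488 - 37691) = (√(7 + 211) + 8703)*(23488 - 37691) = (√218 + 8703)*(-14203) = (8703 + √218)*(-14203) = -123608709 - 14203*√218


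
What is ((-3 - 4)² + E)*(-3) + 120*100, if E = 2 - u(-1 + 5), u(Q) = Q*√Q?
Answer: 11871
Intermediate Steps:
u(Q) = Q^(3/2)
E = -6 (E = 2 - (-1 + 5)^(3/2) = 2 - 4^(3/2) = 2 - 1*8 = 2 - 8 = -6)
((-3 - 4)² + E)*(-3) + 120*100 = ((-3 - 4)² - 6)*(-3) + 120*100 = ((-7)² - 6)*(-3) + 12000 = (49 - 6)*(-3) + 12000 = 43*(-3) + 12000 = -129 + 12000 = 11871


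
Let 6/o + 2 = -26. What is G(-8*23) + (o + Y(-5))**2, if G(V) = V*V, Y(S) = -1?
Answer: 6636065/196 ≈ 33858.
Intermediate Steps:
o = -3/14 (o = 6/(-2 - 26) = 6/(-28) = 6*(-1/28) = -3/14 ≈ -0.21429)
G(V) = V**2
G(-8*23) + (o + Y(-5))**2 = (-8*23)**2 + (-3/14 - 1)**2 = (-184)**2 + (-17/14)**2 = 33856 + 289/196 = 6636065/196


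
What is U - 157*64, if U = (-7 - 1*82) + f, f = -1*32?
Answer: -10169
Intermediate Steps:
f = -32
U = -121 (U = (-7 - 1*82) - 32 = (-7 - 82) - 32 = -89 - 32 = -121)
U - 157*64 = -121 - 157*64 = -121 - 10048 = -10169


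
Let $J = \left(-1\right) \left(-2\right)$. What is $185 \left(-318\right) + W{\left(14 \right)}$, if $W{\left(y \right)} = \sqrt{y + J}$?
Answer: $-58826$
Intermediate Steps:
$J = 2$
$W{\left(y \right)} = \sqrt{2 + y}$ ($W{\left(y \right)} = \sqrt{y + 2} = \sqrt{2 + y}$)
$185 \left(-318\right) + W{\left(14 \right)} = 185 \left(-318\right) + \sqrt{2 + 14} = -58830 + \sqrt{16} = -58830 + 4 = -58826$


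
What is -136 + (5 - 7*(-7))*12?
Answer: 512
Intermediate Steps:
-136 + (5 - 7*(-7))*12 = -136 + (5 + 49)*12 = -136 + 54*12 = -136 + 648 = 512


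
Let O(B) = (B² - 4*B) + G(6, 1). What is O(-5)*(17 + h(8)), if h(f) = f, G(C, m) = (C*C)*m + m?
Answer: 2050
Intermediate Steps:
G(C, m) = m + m*C² (G(C, m) = C²*m + m = m*C² + m = m + m*C²)
O(B) = 37 + B² - 4*B (O(B) = (B² - 4*B) + 1*(1 + 6²) = (B² - 4*B) + 1*(1 + 36) = (B² - 4*B) + 1*37 = (B² - 4*B) + 37 = 37 + B² - 4*B)
O(-5)*(17 + h(8)) = (37 + (-5)² - 4*(-5))*(17 + 8) = (37 + 25 + 20)*25 = 82*25 = 2050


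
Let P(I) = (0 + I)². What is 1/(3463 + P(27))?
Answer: 1/4192 ≈ 0.00023855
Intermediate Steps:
P(I) = I²
1/(3463 + P(27)) = 1/(3463 + 27²) = 1/(3463 + 729) = 1/4192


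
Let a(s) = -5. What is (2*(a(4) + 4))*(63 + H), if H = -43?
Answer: -40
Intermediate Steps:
(2*(a(4) + 4))*(63 + H) = (2*(-5 + 4))*(63 - 43) = (2*(-1))*20 = -2*20 = -40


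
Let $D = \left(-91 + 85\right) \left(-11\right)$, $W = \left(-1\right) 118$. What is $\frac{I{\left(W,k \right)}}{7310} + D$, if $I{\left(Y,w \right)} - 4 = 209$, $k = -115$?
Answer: $\frac{482673}{7310} \approx 66.029$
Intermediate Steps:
$W = -118$
$D = 66$ ($D = \left(-6\right) \left(-11\right) = 66$)
$I{\left(Y,w \right)} = 213$ ($I{\left(Y,w \right)} = 4 + 209 = 213$)
$\frac{I{\left(W,k \right)}}{7310} + D = \frac{213}{7310} + 66 = \frac{482673}{7310}$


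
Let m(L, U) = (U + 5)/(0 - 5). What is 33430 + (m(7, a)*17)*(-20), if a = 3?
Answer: 33974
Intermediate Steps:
m(L, U) = -1 - U/5 (m(L, U) = (5 + U)/(-5) = (5 + U)*(-1/5) = -1 - U/5)
33430 + (m(7, a)*17)*(-20) = 33430 + ((-1 - 1/5*3)*17)*(-20) = 33430 + ((-1 - 3/5)*17)*(-20) = 33430 - 8/5*17*(-20) = 33430 - 136/5*(-20) = 33430 + 544 = 33974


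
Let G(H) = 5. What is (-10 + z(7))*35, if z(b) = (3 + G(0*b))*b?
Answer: 1610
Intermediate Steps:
z(b) = 8*b (z(b) = (3 + 5)*b = 8*b)
(-10 + z(7))*35 = (-10 + 8*7)*35 = (-10 + 56)*35 = 46*35 = 1610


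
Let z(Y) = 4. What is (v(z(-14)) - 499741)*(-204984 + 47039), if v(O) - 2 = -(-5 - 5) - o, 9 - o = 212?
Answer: 78897634070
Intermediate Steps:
o = -203 (o = 9 - 1*212 = 9 - 212 = -203)
v(O) = 215 (v(O) = 2 + (-(-5 - 5) - 1*(-203)) = 2 + (-1*(-10) + 203) = 2 + (10 + 203) = 2 + 213 = 215)
(v(z(-14)) - 499741)*(-204984 + 47039) = (215 - 499741)*(-204984 + 47039) = -499526*(-157945) = 78897634070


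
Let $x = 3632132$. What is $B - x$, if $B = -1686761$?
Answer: $-5318893$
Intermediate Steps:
$B - x = -1686761 - 3632132 = -5318893$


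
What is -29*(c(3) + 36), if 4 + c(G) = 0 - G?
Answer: -841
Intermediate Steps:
c(G) = -4 - G (c(G) = -4 + (0 - G) = -4 - G)
-29*(c(3) + 36) = -29*((-4 - 1*3) + 36) = -29*((-4 - 3) + 36) = -29*(-7 + 36) = -29*29 = -841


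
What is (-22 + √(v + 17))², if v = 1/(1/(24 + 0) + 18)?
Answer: (9526 - √3197705)²/187489 ≈ 319.34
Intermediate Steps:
v = 24/433 (v = 1/(1/24 + 18) = 1/(433/24) = 24/433 ≈ 0.055427)
(-22 + √(v + 17))² = (-22 + √(24/433 + 17))² = (-22 + √(7385/433))² = (-22 + √3197705/433)²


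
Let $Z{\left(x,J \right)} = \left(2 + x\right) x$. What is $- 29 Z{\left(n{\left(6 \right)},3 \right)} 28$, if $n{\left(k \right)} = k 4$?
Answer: $-506688$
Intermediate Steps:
$n{\left(k \right)} = 4 k$
$Z{\left(x,J \right)} = x \left(2 + x\right)$
$- 29 Z{\left(n{\left(6 \right)},3 \right)} 28 = - 29 \cdot 4 \cdot 6 \left(2 + 4 \cdot 6\right) 28 = - 29 \cdot 24 \left(2 + 24\right) 28 = - 29 \cdot 24 \cdot 26 \cdot 28 = \left(-29\right) 624 \cdot 28 = \left(-18096\right) 28 = -506688$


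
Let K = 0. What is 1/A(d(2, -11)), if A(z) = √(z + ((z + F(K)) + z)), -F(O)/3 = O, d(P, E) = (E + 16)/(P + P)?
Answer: 2*√15/15 ≈ 0.51640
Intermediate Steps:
d(P, E) = (16 + E)/(2*P) (d(P, E) = (16 + E)/((2*P)) = (16 + E)*(1/(2*P)) = (16 + E)/(2*P))
F(O) = -3*O
A(z) = √3*√z (A(z) = √(z + ((z - 3*0) + z)) = √(z + ((z + 0) + z)) = √(z + (z + z)) = √(z + 2*z) = √(3*z) = √3*√z)
1/A(d(2, -11)) = 1/(√3*√((½)*(16 - 11)/2)) = 1/(√3*√((½)*(½)*5)) = 1/(√3*√(5/4)) = 1/(√3*(√5/2)) = 1/(√15/2) = 2*√15/15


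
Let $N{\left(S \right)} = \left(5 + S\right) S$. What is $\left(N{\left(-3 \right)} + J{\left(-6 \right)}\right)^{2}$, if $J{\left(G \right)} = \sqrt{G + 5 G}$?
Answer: $- 72 i \approx - 72.0 i$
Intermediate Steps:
$J{\left(G \right)} = \sqrt{6} \sqrt{G}$ ($J{\left(G \right)} = \sqrt{6 G} = \sqrt{6} \sqrt{G}$)
$N{\left(S \right)} = S \left(5 + S\right)$
$\left(N{\left(-3 \right)} + J{\left(-6 \right)}\right)^{2} = \left(- 3 \left(5 - 3\right) + \sqrt{6} \sqrt{-6}\right)^{2} = \left(\left(-3\right) 2 + \sqrt{6} i \sqrt{6}\right)^{2} = \left(-6 + 6 i\right)^{2}$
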